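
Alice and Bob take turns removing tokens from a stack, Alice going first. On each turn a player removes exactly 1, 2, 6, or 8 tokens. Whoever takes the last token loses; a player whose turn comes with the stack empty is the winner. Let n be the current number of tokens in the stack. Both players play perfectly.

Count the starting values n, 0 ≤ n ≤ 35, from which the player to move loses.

10

Classify positions by backward induction: terminal positions (no move available) are W. From any other position, the mover wins iff some move reaches an L.
n=0: no move; the opponent has just taken the last token and therefore loses → W
n=1: L (sole option 0(W) is W)
n=2: W (go to 1, an L position)
n=3: W (go to 1, an L position)
n=4: L (options 3(W), 2(W) are all W)
n=5: W (go to 4, an L position)
n=6: W (go to 4, an L position)
n=7: W (go to 1, an L position)
n=8: L (options 7(W), 6(W), 2(W), 0(W) are all W)
n=9: W (go to 8, an L position)
n=10: W (go to 8, an L position)
n=11: L (options 10(W), 9(W), 5(W), 3(W) are all W)
n=12: W (go to 11, an L position)
n=13: W (go to 11, an L position)
n=14: W (go to 8, an L position)
n=15: L (options 14(W), 13(W), 9(W), 7(W) are all W)
n=16: W (go to 15, an L position)
n=17: W (go to 15, an L position)
n=18: L (options 17(W), 16(W), 12(W), 10(W) are all W)
n=19: W (go to 18, an L position)
n=20: W (go to 18, an L position)
n=21: W (go to 15, an L position)
n=22: L (options 21(W), 20(W), 16(W), 14(W) are all W)
n=23: W (go to 22, an L position)
n=24: W (go to 22, an L position)
n=25: L (options 24(W), 23(W), 19(W), 17(W) are all W)
n=26: W (go to 25, an L position)
n=27: W (go to 25, an L position)
n=28: W (go to 22, an L position)
n=29: L (options 28(W), 27(W), 23(W), 21(W) are all W)
n=30: W (go to 29, an L position)
n=31: W (go to 29, an L position)
n=32: L (options 31(W), 30(W), 26(W), 24(W) are all W)
n=33: W (go to 32, an L position)
n=34: W (go to 32, an L position)
n=35: W (go to 29, an L position)
L entries with 0 ≤ n ≤ 35: n = 1, 4, 8, 11, 15, 18, 22, 25, 29, 32; that makes 10.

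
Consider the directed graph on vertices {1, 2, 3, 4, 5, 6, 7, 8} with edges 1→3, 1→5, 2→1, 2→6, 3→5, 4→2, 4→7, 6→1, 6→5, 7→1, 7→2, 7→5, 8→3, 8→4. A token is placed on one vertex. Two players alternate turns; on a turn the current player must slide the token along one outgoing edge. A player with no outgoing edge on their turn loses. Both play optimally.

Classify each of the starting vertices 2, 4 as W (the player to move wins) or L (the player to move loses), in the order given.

Label each position W (a win for the player to move) or L (a loss). A position with no legal move is L; any other position is W exactly when some move reaches an L, and L when every move reaches a W.
Every edge goes from a vertex to one that appears earlier in the order 5, 3, 1, 6, 2, 7, 4, 8, so processing vertices in that order labels each vertex after all of its successors.
5: no outgoing edge → L
3: W (go to 5, an L position)
1: W (go to 5, an L position)
6: W (go to 5, an L position)
2: L (options 6(W), 1(W) are all W)
7: W (go to 2, an L position)
4: W (go to 2, an L position)
8: L (options 4(W), 3(W) are all W)

2: L, 4: W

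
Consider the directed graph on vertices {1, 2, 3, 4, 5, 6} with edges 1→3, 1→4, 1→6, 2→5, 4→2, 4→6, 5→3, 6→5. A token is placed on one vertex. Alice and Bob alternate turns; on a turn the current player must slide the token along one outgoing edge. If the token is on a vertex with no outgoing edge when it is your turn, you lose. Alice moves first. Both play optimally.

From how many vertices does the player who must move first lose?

Use the standard recursion: the mover loses at a terminal position; elsewhere, the mover wins exactly when some move hands the opponent an L position.
Every edge goes from a vertex to one that appears earlier in the order 3, 5, 2, 6, 4, 1, so processing vertices in that order labels each vertex after all of its successors.
3: no outgoing edge → L
5: →3(L), so W
2: →5(W) only, which is W, so L
6: →5(W) only, which is W, so L
4: →6(L), so W
1: →6(L), so W
The L vertices are 2, 3, 6; that is 3 in all.

3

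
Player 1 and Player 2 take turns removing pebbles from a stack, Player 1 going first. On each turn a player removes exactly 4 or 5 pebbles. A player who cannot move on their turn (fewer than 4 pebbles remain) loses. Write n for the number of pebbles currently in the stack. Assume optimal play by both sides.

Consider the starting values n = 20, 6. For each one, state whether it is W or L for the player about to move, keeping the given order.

20: L, 6: W

Work bottom-up. With no move the player to move loses. Otherwise the position is W if at least one move leads to an L position for the opponent, and L if every move leads to a W.
n=0: no move → L
n=1: no move → L
n=2: no move → L
n=3: no move → L
n=4: reaches L-position 0 → W
n=5: reaches L-position 1 → W
n=6: reaches L-position 2 → W
n=7: reaches L-position 3 → W
n=8: reaches L-position 3 → W
n=9: only reaches 5(W), 4(W), all W → L
n=10: only reaches 6(W), 5(W), all W → L
n=11: only reaches 7(W), 6(W), all W → L
n=12: only reaches 8(W), 7(W), all W → L
n=13: reaches L-position 9 → W
n=14: reaches L-position 10 → W
n=15: reaches L-position 11 → W
n=16: reaches L-position 12 → W
n=17: reaches L-position 12 → W
n=18: only reaches 14(W), 13(W), all W → L
n=19: only reaches 15(W), 14(W), all W → L
n=20: only reaches 16(W), 15(W), all W → L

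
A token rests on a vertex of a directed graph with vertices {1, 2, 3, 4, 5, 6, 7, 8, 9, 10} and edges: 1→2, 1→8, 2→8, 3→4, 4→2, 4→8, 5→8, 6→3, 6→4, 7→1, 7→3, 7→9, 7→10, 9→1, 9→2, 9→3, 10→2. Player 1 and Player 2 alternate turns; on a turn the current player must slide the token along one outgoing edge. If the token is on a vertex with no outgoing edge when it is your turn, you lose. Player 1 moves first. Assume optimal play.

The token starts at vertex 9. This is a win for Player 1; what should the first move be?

Use the standard recursion: the mover loses at a terminal position; elsewhere, the mover wins exactly when some move hands the opponent an L position.
Every edge goes from a vertex to one that appears earlier in the order 8, 2, 4, 1, 3, 5, 6, 10, 9, 7, so processing vertices in that order labels each vertex after all of its successors.
8: no outgoing edge → L
2: can move to 8, which is L ⇒ W
4: can move to 8, which is L ⇒ W
1: can move to 8, which is L ⇒ W
3: the only move is to 4(W), a W ⇒ L
5: can move to 8, which is L ⇒ W
6: can move to 3, which is L ⇒ W
10: the only move is to 2(W), a W ⇒ L
9: can move to 3, which is L ⇒ W
7: can move to 10, which is L ⇒ W
From 9, the L positions reachable in one move are: 3.

Move to 3.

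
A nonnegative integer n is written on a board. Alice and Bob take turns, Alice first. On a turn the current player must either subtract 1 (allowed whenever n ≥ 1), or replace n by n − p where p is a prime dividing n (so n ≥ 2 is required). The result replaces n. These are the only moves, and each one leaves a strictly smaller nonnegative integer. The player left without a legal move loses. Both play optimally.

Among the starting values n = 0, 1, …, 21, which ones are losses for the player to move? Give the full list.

Work bottom-up. With no move the player to move loses. Otherwise the position is W if at least one move leads to an L position for the opponent, and L if every move leads to a W.
n=0: no move → L
n=1: reaches L-position 0 → W
n=2: reaches L-position 0 → W
n=3: reaches L-position 0 → W
n=4: only reaches 2(W), 3(W), all W → L
n=5: reaches L-position 0 → W
n=6: reaches L-position 4 → W
n=7: reaches L-position 0 → W
n=8: only reaches 6(W), 7(W), all W → L
n=9: reaches L-position 8 → W
n=10: reaches L-position 8 → W
n=11: reaches L-position 0 → W
n=12: only reaches 9(W), 10(W), 11(W), all W → L
n=13: reaches L-position 0 → W
n=14: reaches L-position 12 → W
n=15: reaches L-position 12 → W
n=16: only reaches 14(W), 15(W), all W → L
n=17: reaches L-position 0 → W
n=18: reaches L-position 16 → W
n=19: reaches L-position 0 → W
n=20: only reaches 15(W), 18(W), 19(W), all W → L
n=21: reaches L-position 20 → W
Reading off the rows marked L gives the requested list; there are 6 such values of n.

0, 4, 8, 12, 16, 20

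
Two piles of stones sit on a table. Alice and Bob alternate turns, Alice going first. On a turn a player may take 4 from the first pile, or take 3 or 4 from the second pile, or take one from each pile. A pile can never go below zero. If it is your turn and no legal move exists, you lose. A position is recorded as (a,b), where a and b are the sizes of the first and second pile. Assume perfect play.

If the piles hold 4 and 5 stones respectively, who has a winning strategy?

Build the W/L table. Terminal = L. A non-terminal position is W if it has a move to some L; otherwise it is L.
No move ever increases a pile, so every position that can arise here has a ≤ 4 and b ≤ 5; it is enough to label the cells with 0 ≤ a ≤ 4 and 0 ≤ b ≤ 5.
Every move lowers a or b (never raises either), so fill the grid row by row in increasing a, and left to right within a row: each cell's successors are then already labelled.
      b=0  b=1  b=2  b=3  b=4  b=5
a=0:    L    L    L    W    W    W
a=1:    L    W    W    W    W    L
a=2:    L    W    L    W    W    W
a=3:    L    W    L    W    W    W
a=4:    W    W    W    W    L    L
Cells with no legal move (terminal, hence L): (0,0), (0,1), (0,2), (1,0), (2,0), (3,0).
The remaining L cells, each justified by listing all of its moves:
(1,5): L (options (1,2)(W), (1,1)(W), (0,4)(W) are all W)
(2,2): L (sole option (1,1)(W) is W)
(3,2): L (sole option (2,1)(W) is W)
(4,4): L (options (0,4)(W), (4,1)(W), (4,0)(W), (3,3)(W) are all W)
(4,5): L (options (0,5)(W), (4,2)(W), (4,1)(W), (3,4)(W) are all W)
Every other cell has at least one move into one of the L cells above, so it is W.
The starting position (4,5) is L: whatever Alice does, the opponent receives a W position.

Bob wins.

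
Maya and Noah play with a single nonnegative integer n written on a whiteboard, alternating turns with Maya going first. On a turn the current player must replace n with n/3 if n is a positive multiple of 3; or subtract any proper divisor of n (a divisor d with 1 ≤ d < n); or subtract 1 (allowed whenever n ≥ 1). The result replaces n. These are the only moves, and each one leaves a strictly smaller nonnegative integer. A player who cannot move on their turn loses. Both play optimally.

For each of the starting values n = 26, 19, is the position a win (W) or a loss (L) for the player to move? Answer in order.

Compute win/loss labels from the base case upward. A position with no move is L. Any other position is W if it can reach an L in one move, else L.
n=0: no move → L
n=1: reaches L-position 0 → W
n=2: only reaches 1(W), which is W → L
n=3: reaches L-position 2 → W
n=4: reaches L-position 2 → W
n=5: only reaches 4(W), which is W → L
n=6: reaches L-position 2 → W
n=7: only reaches 6(W), which is W → L
n=8: reaches L-position 7 → W
n=9: only reaches 3(W), 6(W), 8(W), all W → L
n=10: reaches L-position 5 → W
n=11: only reaches 10(W), which is W → L
n=12: reaches L-position 9 → W
n=13: only reaches 12(W), which is W → L
n=14: reaches L-position 7 → W
n=15: reaches L-position 5 → W
n=16: only reaches 8(W), 12(W), 14(W), 15(W), all W → L
n=17: reaches L-position 16 → W
n=18: reaches L-position 9 → W
n=19: only reaches 18(W), which is W → L
n=20: reaches L-position 16 → W
n=21: reaches L-position 7 → W
n=22: reaches L-position 11 → W
n=23: only reaches 22(W), which is W → L
n=24: reaches L-position 16 → W
n=25: only reaches 20(W), 24(W), all W → L
n=26: reaches L-position 13 → W

26: W, 19: L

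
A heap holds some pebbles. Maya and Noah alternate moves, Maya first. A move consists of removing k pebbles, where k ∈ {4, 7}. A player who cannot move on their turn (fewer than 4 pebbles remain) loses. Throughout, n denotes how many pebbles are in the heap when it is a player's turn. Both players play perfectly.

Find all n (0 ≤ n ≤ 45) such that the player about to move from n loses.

Use the standard recursion: the mover loses at a terminal position; elsewhere, the mover wins exactly when some move hands the opponent an L position.
n=0: no move → L
n=1: no move → L
n=2: no move → L
n=3: no move → L
n=4: →0(L), so W
n=5: →1(L), so W
n=6: →2(L), so W
n=7: →3(L), so W
n=8: →1(L), so W
n=9: →2(L), so W
n=10: →3(L), so W
n=11: →7(W), 4(W) — all W, so L
n=12: →8(W), 5(W) — all W, so L
n=13: →9(W), 6(W) — all W, so L
n=14: →10(W), 7(W) — all W, so L
n=15: →11(L), so W
n=16: →12(L), so W
n=17: →13(L), so W
n=18: →14(L), so W
n=19: →12(L), so W
n=20: →13(L), so W
n=21: →14(L), so W
n=22: →18(W), 15(W) — all W, so L
n=23: →19(W), 16(W) — all W, so L
n=24: →20(W), 17(W) — all W, so L
n=25: →21(W), 18(W) — all W, so L
n=26: →22(L), so W
n=27: →23(L), so W
n=28: →24(L), so W
n=29: →25(L), so W
n=30: →23(L), so W
n=31: →24(L), so W
n=32: →25(L), so W
n=33: →29(W), 26(W) — all W, so L
n=34: →30(W), 27(W) — all W, so L
n=35: →31(W), 28(W) — all W, so L
n=36: →32(W), 29(W) — all W, so L
n=37: →33(L), so W
n=38: →34(L), so W
n=39: →35(L), so W
n=40: →36(L), so W
n=41: →34(L), so W
n=42: →35(L), so W
n=43: →36(L), so W
n=44: →40(W), 37(W) — all W, so L
n=45: →41(W), 38(W) — all W, so L
Reading off the rows marked L gives the requested list; there are 18 such values of n.

0, 1, 2, 3, 11, 12, 13, 14, 22, 23, 24, 25, 33, 34, 35, 36, 44, 45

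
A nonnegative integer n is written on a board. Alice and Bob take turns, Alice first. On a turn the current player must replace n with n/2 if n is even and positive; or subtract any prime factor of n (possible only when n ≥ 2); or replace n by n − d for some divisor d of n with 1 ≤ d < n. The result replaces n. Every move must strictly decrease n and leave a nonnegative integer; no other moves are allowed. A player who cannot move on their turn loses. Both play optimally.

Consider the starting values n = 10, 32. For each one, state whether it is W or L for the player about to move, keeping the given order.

10: W, 32: L

Use the standard recursion: the mover loses at a terminal position; elsewhere, the mover wins exactly when some move hands the opponent an L position.
n=0: no move → L
n=1: no move → L
n=2: reaches L-position 0 → W
n=3: reaches L-position 0 → W
n=4: only reaches 2(W), 3(W), all W → L
n=5: reaches L-position 0 → W
n=6: reaches L-position 4 → W
n=7: reaches L-position 0 → W
n=8: reaches L-position 4 → W
n=9: only reaches 6(W), 8(W), all W → L
n=10: reaches L-position 9 → W
n=11: reaches L-position 0 → W
n=12: reaches L-position 9 → W
n=13: reaches L-position 0 → W
n=14: only reaches 7(W), 12(W), 13(W), all W → L
n=15: reaches L-position 14 → W
n=16: reaches L-position 14 → W
n=17: reaches L-position 0 → W
n=18: reaches L-position 9 → W
n=19: reaches L-position 0 → W
n=20: only reaches 10(W), 15(W), 16(W), 18(W), 19(W), all W → L
n=21: reaches L-position 14 → W
n=22: reaches L-position 20 → W
n=23: reaches L-position 0 → W
n=24: reaches L-position 20 → W
n=25: reaches L-position 20 → W
n=26: only reaches 13(W), 24(W), 25(W), all W → L
n=27: reaches L-position 26 → W
n=28: reaches L-position 14 → W
n=29: reaches L-position 0 → W
n=30: reaches L-position 20 → W
n=31: reaches L-position 0 → W
n=32: only reaches 16(W), 24(W), 28(W), 30(W), 31(W), all W → L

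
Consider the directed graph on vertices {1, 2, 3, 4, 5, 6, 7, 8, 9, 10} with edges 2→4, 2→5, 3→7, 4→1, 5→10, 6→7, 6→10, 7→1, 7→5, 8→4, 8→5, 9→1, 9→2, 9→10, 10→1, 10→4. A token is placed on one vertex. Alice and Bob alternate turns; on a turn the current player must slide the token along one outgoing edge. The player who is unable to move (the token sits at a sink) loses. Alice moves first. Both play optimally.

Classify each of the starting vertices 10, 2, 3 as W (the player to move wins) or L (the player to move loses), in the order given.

Compute win/loss labels from the base case upward. A position with no move is L. Any other position is W if it can reach an L in one move, else L.
Every edge goes from a vertex to one that appears earlier in the order 1, 4, 10, 5, 2, 7, 9, 3, 6, 8, so processing vertices in that order labels each vertex after all of its successors.
1: no outgoing edge → L
4: →1(L), so W
10: →1(L), so W
5: →10(W) only, which is W, so L
2: →5(L), so W
7: →5(L), so W
9: →1(L), so W
3: →7(W) only, which is W, so L
6: →7(W), 10(W) — all W, so L
8: →5(L), so W

10: W, 2: W, 3: L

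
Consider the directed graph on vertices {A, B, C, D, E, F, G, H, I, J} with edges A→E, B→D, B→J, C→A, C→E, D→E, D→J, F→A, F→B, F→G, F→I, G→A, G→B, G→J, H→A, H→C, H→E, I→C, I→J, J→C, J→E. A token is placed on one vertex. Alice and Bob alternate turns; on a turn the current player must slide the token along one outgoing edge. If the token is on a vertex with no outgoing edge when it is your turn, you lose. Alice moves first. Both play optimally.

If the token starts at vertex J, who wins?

Build the W/L table. Terminal = L. A non-terminal position is W if it has a move to some L; otherwise it is L.
Every edge goes from a vertex to one that appears earlier in the order E, A, C, J, D, H, I, B, G, F, so processing vertices in that order labels each vertex after all of its successors.
E: no outgoing edge → L
A: reaches L-position E → W
C: reaches L-position E → W
J: reaches L-position E → W
D: reaches L-position E → W
H: reaches L-position E → W
I: only reaches J(W), C(W), all W → L
B: only reaches D(W), J(W), all W → L
G: reaches L-position B → W
F: reaches L-position B → W
The starting position J is W: Alice should move to E, handing over an L position.

Alice wins.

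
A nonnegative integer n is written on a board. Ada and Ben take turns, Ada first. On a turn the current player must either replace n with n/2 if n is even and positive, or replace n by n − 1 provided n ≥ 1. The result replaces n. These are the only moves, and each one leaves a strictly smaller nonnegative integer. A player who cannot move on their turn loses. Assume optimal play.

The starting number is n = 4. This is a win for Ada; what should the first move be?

Positions with no move are L. A position that does have a move is losing for the player to move precisely when every available move leads to a winning position for the opponent. Fill in the labels:
n=0: no move → L
n=1: can move to 0, which is L ⇒ W
n=2: the only move is to 1(W), a W ⇒ L
n=3: can move to 2, which is L ⇒ W
n=4: can move to 2, which is L ⇒ W
From 4, the L positions reachable in one move are: 2.

Move to 2.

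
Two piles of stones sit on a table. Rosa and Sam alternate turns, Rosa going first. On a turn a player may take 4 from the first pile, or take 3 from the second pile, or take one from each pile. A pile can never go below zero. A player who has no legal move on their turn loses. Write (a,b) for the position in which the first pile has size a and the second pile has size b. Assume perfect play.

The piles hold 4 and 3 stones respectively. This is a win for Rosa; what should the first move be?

Label each position W (a win for the player to move) or L (a loss). A position with no legal move is L; any other position is W exactly when some move reaches an L, and L when every move reaches a W.
No move ever increases a pile, so every position that can arise here has a ≤ 4 and b ≤ 3; it is enough to label the cells with 0 ≤ a ≤ 4 and 0 ≤ b ≤ 3.
Every move lowers a or b (never raises either), so fill the grid row by row in increasing a, and left to right within a row: each cell's successors are then already labelled.
      b=0  b=1  b=2  b=3
a=0:    L    L    L    W
a=1:    L    W    W    W
a=2:    L    W    L    W
a=3:    L    W    L    W
a=4:    W    W    W    W
Cells with no legal move (terminal, hence L): (0,0), (0,1), (0,2), (1,0), (2,0), (3,0).
The remaining L cells, each justified by listing all of its moves:
(2,2): L (sole option (1,1)(W) is W)
(3,2): L (sole option (2,1)(W) is W)
Every other cell has at least one move into one of the L cells above, so it is W.
From (4,3), the L positions reachable in one move are: (3,2).

Move to (3,2).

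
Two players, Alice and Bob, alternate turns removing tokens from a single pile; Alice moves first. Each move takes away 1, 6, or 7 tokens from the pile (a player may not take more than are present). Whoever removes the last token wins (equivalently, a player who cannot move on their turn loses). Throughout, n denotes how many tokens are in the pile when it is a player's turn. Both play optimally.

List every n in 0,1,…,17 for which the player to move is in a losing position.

Positions with no move are L. A position that does have a move is losing for the player to move precisely when every available move leads to a winning position for the opponent. Fill in the labels:
n=0: no move → L
n=1: reaches L-position 0 → W
n=2: only reaches 1(W), which is W → L
n=3: reaches L-position 2 → W
n=4: only reaches 3(W), which is W → L
n=5: reaches L-position 4 → W
n=6: reaches L-position 0 → W
n=7: reaches L-position 0 → W
n=8: reaches L-position 2 → W
n=9: reaches L-position 2 → W
n=10: reaches L-position 4 → W
n=11: reaches L-position 4 → W
n=12: only reaches 11(W), 6(W), 5(W), all W → L
n=13: reaches L-position 12 → W
n=14: only reaches 13(W), 8(W), 7(W), all W → L
n=15: reaches L-position 14 → W
n=16: only reaches 15(W), 10(W), 9(W), all W → L
n=17: reaches L-position 16 → W
The losing starting values of n are exactly the entries labelled L in this table (6 of them).

0, 2, 4, 12, 14, 16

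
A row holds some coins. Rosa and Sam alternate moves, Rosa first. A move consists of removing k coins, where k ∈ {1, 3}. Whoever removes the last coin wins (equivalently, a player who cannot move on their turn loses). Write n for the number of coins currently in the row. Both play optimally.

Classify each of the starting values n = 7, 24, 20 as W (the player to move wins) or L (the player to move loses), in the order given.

Work bottom-up. With no move the player to move loses. Otherwise the position is W if at least one move leads to an L position for the opponent, and L if every move leads to a W.
n=0: no move → L
n=1: W (go to 0, an L position)
n=2: L (sole option 1(W) is W)
n=3: W (go to 2, an L position)
n=4: L (options 3(W), 1(W) are all W)
n=5: W (go to 4, an L position)
n=6: L (options 5(W), 3(W) are all W)
n=7: W (go to 6, an L position)
n=8: L (options 7(W), 5(W) are all W)
n=9: W (go to 8, an L position)
n=10: L (options 9(W), 7(W) are all W)
n=11: W (go to 10, an L position)
n=12: L (options 11(W), 9(W) are all W)
n=13: W (go to 12, an L position)
n=14: L (options 13(W), 11(W) are all W)
n=15: W (go to 14, an L position)
n=16: L (options 15(W), 13(W) are all W)
n=17: W (go to 16, an L position)
n=18: L (options 17(W), 15(W) are all W)
n=19: W (go to 18, an L position)
n=20: L (options 19(W), 17(W) are all W)
n=21: W (go to 20, an L position)
n=22: L (options 21(W), 19(W) are all W)
n=23: W (go to 22, an L position)
n=24: L (options 23(W), 21(W) are all W)

7: W, 24: L, 20: L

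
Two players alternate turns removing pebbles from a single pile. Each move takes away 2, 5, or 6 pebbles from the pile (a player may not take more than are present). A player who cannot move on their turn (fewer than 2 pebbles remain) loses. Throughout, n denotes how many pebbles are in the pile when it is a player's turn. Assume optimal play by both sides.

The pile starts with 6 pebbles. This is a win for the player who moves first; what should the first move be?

Remove 2, leaving 4.

Compute win/loss labels from the base case upward. A position with no move is L. Any other position is W if it can reach an L in one move, else L.
n=0: no move → L
n=1: no move → L
n=2: can move to 0, which is L ⇒ W
n=3: can move to 1, which is L ⇒ W
n=4: the only move is to 2(W), a W ⇒ L
n=5: can move to 0, which is L ⇒ W
n=6: can move to 4, which is L ⇒ W
From 6, the L positions reachable in one move are: 4, 1, 0. Any move reaching one of these is winning.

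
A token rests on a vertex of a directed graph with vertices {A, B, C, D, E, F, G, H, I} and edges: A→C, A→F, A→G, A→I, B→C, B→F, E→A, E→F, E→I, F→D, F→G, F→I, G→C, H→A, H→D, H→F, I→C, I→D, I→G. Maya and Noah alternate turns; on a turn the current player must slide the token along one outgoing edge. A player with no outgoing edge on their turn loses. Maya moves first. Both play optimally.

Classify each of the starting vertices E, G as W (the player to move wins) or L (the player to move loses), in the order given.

E: L, G: W

Work bottom-up. With no move the player to move loses. Otherwise the position is W if at least one move leads to an L position for the opponent, and L if every move leads to a W.
Every edge goes from a vertex to one that appears earlier in the order C, D, G, I, F, B, A, E, H, so processing vertices in that order labels each vertex after all of its successors.
C: no outgoing edge → L
D: no outgoing edge → L
G: reaches L-position C → W
I: reaches L-position D → W
F: reaches L-position D → W
B: reaches L-position C → W
A: reaches L-position C → W
E: only reaches A(W), F(W), I(W), all W → L
H: reaches L-position D → W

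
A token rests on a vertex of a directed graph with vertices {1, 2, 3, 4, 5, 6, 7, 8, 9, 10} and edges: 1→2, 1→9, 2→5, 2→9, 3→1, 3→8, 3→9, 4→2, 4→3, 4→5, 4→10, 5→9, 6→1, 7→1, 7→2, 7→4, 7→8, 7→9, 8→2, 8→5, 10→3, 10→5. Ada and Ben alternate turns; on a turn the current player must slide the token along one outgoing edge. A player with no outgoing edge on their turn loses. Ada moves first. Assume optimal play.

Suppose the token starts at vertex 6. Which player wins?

Ben wins.

Use the standard recursion: the mover loses at a terminal position; elsewhere, the mover wins exactly when some move hands the opponent an L position.
Every edge goes from a vertex to one that appears earlier in the order 9, 5, 2, 8, 1, 3, 10, 4, 6, 7, so processing vertices in that order labels each vertex after all of its successors.
9: no outgoing edge → L
5: can move to 9, which is L ⇒ W
2: can move to 9, which is L ⇒ W
8: moves to 2(W), 5(W); every one is W ⇒ L
1: can move to 9, which is L ⇒ W
3: can move to 8, which is L ⇒ W
10: moves to 3(W), 5(W); every one is W ⇒ L
4: can move to 10, which is L ⇒ W
6: the only move is to 1(W), a W ⇒ L
7: can move to 8, which is L ⇒ W
The starting position 6 is L: whatever Ada does, the opponent receives a W position.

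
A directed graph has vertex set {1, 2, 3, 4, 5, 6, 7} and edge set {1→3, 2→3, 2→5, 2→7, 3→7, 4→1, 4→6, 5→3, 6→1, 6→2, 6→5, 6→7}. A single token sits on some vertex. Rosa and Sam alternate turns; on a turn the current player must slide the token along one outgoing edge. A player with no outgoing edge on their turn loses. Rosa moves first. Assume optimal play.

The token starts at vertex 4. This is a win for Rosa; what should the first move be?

Classify positions by backward induction: terminal positions (no move available) are L. From any other position, the mover wins iff some move reaches an L.
Every edge goes from a vertex to one that appears earlier in the order 7, 3, 5, 2, 1, 6, 4, so processing vertices in that order labels each vertex after all of its successors.
7: no outgoing edge → L
3: →7(L), so W
5: →3(W) only, which is W, so L
2: →5(L), so W
1: →3(W) only, which is W, so L
6: →1(L), so W
4: →1(L), so W
From 4, the L positions reachable in one move are: 1.

Move to 1.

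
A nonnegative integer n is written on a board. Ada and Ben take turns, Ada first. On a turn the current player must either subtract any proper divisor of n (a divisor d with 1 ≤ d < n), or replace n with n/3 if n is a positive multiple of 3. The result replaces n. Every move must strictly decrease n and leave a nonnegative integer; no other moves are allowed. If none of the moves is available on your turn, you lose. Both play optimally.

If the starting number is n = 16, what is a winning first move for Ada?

Move to 15.

Classify positions by backward induction: terminal positions (no move available) are L. From any other position, the mover wins iff some move reaches an L.
n=0: no move → L
n=1: no move → L
n=2: reaches L-position 1 → W
n=3: reaches L-position 1 → W
n=4: only reaches 2(W), 3(W), all W → L
n=5: reaches L-position 4 → W
n=6: reaches L-position 4 → W
n=7: only reaches 6(W), which is W → L
n=8: reaches L-position 4 → W
n=9: only reaches 3(W), 6(W), 8(W), all W → L
n=10: reaches L-position 9 → W
n=11: only reaches 10(W), which is W → L
n=12: reaches L-position 4 → W
n=13: only reaches 12(W), which is W → L
n=14: reaches L-position 7 → W
n=15: only reaches 5(W), 10(W), 12(W), 14(W), all W → L
n=16: reaches L-position 15 → W
From 16, the L positions reachable in one move are: 15.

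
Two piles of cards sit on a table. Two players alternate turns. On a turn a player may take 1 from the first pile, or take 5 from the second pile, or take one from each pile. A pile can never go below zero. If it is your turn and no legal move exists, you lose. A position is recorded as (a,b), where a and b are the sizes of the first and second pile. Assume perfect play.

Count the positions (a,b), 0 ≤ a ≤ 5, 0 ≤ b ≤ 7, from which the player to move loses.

21

Build the W/L table. Terminal = L. A non-terminal position is W if it has a move to some L; otherwise it is L.
Every move lowers a or b (never raises either), so fill the grid row by row in increasing a, and left to right within a row: each cell's successors are then already labelled.
      b=0  b=1  b=2  b=3  b=4  b=5  b=6  b=7
a=0:    L    L    L    L    L    W    W    W
a=1:    W    W    W    W    W    W    L    L
a=2:    L    L    L    L    L    W    W    W
a=3:    W    W    W    W    W    W    L    L
a=4:    L    L    L    L    L    W    W    W
a=5:    W    W    W    W    W    W    L    L
Cells with no legal move (terminal, hence L): (0,0), (0,1), (0,2), (0,3), (0,4).
The remaining L cells, each justified by listing all of its moves:
(1,6): moves to (0,6)(W), (1,1)(W), (0,5)(W); every one is W ⇒ L
(1,7): moves to (0,7)(W), (1,2)(W), (0,6)(W); every one is W ⇒ L
(2,0): the only move is to (1,0)(W), a W ⇒ L
(2,1): moves to (1,1)(W), (1,0)(W); every one is W ⇒ L
(2,2): moves to (1,2)(W), (1,1)(W); every one is W ⇒ L
(2,3): moves to (1,3)(W), (1,2)(W); every one is W ⇒ L
(2,4): moves to (1,4)(W), (1,3)(W); every one is W ⇒ L
(3,6): moves to (2,6)(W), (3,1)(W), (2,5)(W); every one is W ⇒ L
(3,7): moves to (2,7)(W), (3,2)(W), (2,6)(W); every one is W ⇒ L
(4,0): the only move is to (3,0)(W), a W ⇒ L
(4,1): moves to (3,1)(W), (3,0)(W); every one is W ⇒ L
(4,2): moves to (3,2)(W), (3,1)(W); every one is W ⇒ L
(4,3): moves to (3,3)(W), (3,2)(W); every one is W ⇒ L
(4,4): moves to (3,4)(W), (3,3)(W); every one is W ⇒ L
(5,6): moves to (4,6)(W), (5,1)(W), (4,5)(W); every one is W ⇒ L
(5,7): moves to (4,7)(W), (5,2)(W), (4,6)(W); every one is W ⇒ L
Every other cell has at least one move into one of the L cells above, so it is W.
L cells per row: a=0: 5, a=1: 2, a=2: 5, a=3: 2, a=4: 5, a=5: 2; total 21.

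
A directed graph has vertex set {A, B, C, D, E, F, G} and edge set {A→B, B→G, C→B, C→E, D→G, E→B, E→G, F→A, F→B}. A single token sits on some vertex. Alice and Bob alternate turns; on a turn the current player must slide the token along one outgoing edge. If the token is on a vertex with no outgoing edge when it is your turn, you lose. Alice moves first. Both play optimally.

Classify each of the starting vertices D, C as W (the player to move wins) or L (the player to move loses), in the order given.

Build the W/L table. Terminal = L. A non-terminal position is W if it has a move to some L; otherwise it is L.
Every edge goes from a vertex to one that appears earlier in the order G, B, E, A, D, F, C, so processing vertices in that order labels each vertex after all of its successors.
G: no outgoing edge → L
B: reaches L-position G → W
E: reaches L-position G → W
A: only reaches B(W), which is W → L
D: reaches L-position G → W
F: reaches L-position A → W
C: only reaches E(W), B(W), all W → L

D: W, C: L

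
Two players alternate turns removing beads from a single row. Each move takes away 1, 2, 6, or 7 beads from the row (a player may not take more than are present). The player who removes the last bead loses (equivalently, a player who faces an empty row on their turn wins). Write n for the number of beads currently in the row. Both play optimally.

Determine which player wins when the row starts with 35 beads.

Classify positions by backward induction: terminal positions (no move available) are W. From any other position, the mover wins iff some move reaches an L.
n=0: no move; the opponent has just taken the last bead and therefore loses → W
n=1: L (sole option 0(W) is W)
n=2: W (go to 1, an L position)
n=3: W (go to 1, an L position)
n=4: L (options 3(W), 2(W) are all W)
n=5: W (go to 4, an L position)
n=6: W (go to 4, an L position)
n=7: W (go to 1, an L position)
n=8: W (go to 1, an L position)
n=9: L (options 8(W), 7(W), 3(W), 2(W) are all W)
n=10: W (go to 9, an L position)
n=11: W (go to 9, an L position)
n=12: L (options 11(W), 10(W), 6(W), 5(W) are all W)
n=13: W (go to 12, an L position)
n=14: W (go to 12, an L position)
n=15: W (go to 9, an L position)
n=16: W (go to 9, an L position)
n=17: L (options 16(W), 15(W), 11(W), 10(W) are all W)
n=18: W (go to 17, an L position)
n=19: W (go to 17, an L position)
n=20: L (options 19(W), 18(W), 14(W), 13(W) are all W)
n=21: W (go to 20, an L position)
n=22: W (go to 20, an L position)
n=23: W (go to 17, an L position)
n=24: W (go to 17, an L position)
n=25: L (options 24(W), 23(W), 19(W), 18(W) are all W)
n=26: W (go to 25, an L position)
n=27: W (go to 25, an L position)
n=28: L (options 27(W), 26(W), 22(W), 21(W) are all W)
n=29: W (go to 28, an L position)
n=30: W (go to 28, an L position)
n=31: W (go to 25, an L position)
n=32: W (go to 25, an L position)
n=33: L (options 32(W), 31(W), 27(W), 26(W) are all W)
n=34: W (go to 33, an L position)
n=35: W (go to 33, an L position)
From 35 the player to move can remove 2, leaving 33, reaching an L position.

The first player wins.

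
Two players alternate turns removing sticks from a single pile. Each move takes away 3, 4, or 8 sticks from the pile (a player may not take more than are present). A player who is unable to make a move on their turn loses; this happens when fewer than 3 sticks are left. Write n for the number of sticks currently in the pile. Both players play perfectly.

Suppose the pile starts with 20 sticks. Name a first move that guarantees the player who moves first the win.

Positions with no move are L. A position that does have a move is losing for the player to move precisely when every available move leads to a winning position for the opponent. Fill in the labels:
n=0: no move → L
n=1: no move → L
n=2: no move → L
n=3: W (go to 0, an L position)
n=4: W (go to 1, an L position)
n=5: W (go to 2, an L position)
n=6: W (go to 2, an L position)
n=7: L (options 4(W), 3(W) are all W)
n=8: W (go to 0, an L position)
n=9: W (go to 1, an L position)
n=10: W (go to 7, an L position)
n=11: W (go to 7, an L position)
n=12: L (options 9(W), 8(W), 4(W) are all W)
n=13: L (options 10(W), 9(W), 5(W) are all W)
n=14: L (options 11(W), 10(W), 6(W) are all W)
n=15: W (go to 12, an L position)
n=16: W (go to 13, an L position)
n=17: W (go to 14, an L position)
n=18: W (go to 14, an L position)
n=19: L (options 16(W), 15(W), 11(W) are all W)
n=20: W (go to 12, an L position)
From 20, the L positions reachable in one move are: 12.

Remove 8, leaving 12.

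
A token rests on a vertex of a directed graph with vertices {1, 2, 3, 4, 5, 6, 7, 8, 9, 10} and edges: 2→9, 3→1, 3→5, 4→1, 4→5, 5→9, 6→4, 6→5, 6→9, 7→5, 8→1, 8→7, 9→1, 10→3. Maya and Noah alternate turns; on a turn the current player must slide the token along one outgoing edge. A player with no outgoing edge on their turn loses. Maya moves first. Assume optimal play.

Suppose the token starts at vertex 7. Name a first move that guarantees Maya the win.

Compute win/loss labels from the base case upward. A position with no move is L. Any other position is W if it can reach an L in one move, else L.
Every edge goes from a vertex to one that appears earlier in the order 1, 9, 5, 3, 7, 2, 8, 10, 4, 6, so processing vertices in that order labels each vertex after all of its successors.
1: no outgoing edge → L
9: →1(L), so W
5: →9(W) only, which is W, so L
3: →5(L), so W
7: →5(L), so W
2: →9(W) only, which is W, so L
8: →1(L), so W
10: →3(W) only, which is W, so L
4: →5(L), so W
6: →5(L), so W
From 7, the L positions reachable in one move are: 5.

Move to 5.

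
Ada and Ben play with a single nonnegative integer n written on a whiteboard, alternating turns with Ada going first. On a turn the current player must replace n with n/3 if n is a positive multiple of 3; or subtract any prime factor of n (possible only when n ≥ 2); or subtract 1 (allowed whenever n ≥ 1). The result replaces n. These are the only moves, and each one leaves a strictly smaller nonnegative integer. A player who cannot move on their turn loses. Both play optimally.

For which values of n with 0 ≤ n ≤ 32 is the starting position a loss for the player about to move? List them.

Build the W/L table. Terminal = L. A non-terminal position is W if it has a move to some L; otherwise it is L.
n=0: no move → L
n=1: W (go to 0, an L position)
n=2: W (go to 0, an L position)
n=3: W (go to 0, an L position)
n=4: L (options 2(W), 3(W) are all W)
n=5: W (go to 0, an L position)
n=6: W (go to 4, an L position)
n=7: W (go to 0, an L position)
n=8: L (options 6(W), 7(W) are all W)
n=9: W (go to 8, an L position)
n=10: W (go to 8, an L position)
n=11: W (go to 0, an L position)
n=12: W (go to 4, an L position)
n=13: W (go to 0, an L position)
n=14: L (options 7(W), 12(W), 13(W) are all W)
n=15: W (go to 14, an L position)
n=16: W (go to 14, an L position)
n=17: W (go to 0, an L position)
n=18: L (options 6(W), 15(W), 16(W), 17(W) are all W)
n=19: W (go to 0, an L position)
n=20: W (go to 18, an L position)
n=21: W (go to 14, an L position)
n=22: L (options 11(W), 20(W), 21(W) are all W)
n=23: W (go to 0, an L position)
n=24: W (go to 8, an L position)
n=25: L (options 20(W), 24(W) are all W)
n=26: W (go to 25, an L position)
n=27: L (options 9(W), 24(W), 26(W) are all W)
n=28: W (go to 27, an L position)
n=29: W (go to 0, an L position)
n=30: W (go to 25, an L position)
n=31: W (go to 0, an L position)
n=32: L (options 30(W), 31(W) are all W)
The losing starting values of n are exactly the entries labelled L in this table (9 of them).

0, 4, 8, 14, 18, 22, 25, 27, 32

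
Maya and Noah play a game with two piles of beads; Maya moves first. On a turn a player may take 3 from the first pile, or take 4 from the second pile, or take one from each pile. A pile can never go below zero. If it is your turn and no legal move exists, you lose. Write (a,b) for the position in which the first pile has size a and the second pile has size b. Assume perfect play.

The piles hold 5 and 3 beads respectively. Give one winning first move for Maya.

Move to (2,3).

Use the standard recursion: the mover loses at a terminal position; elsewhere, the mover wins exactly when some move hands the opponent an L position.
No move ever increases a pile, so every position that can arise here has a ≤ 5 and b ≤ 3; it is enough to label the cells with 0 ≤ a ≤ 5 and 0 ≤ b ≤ 3.
Every move lowers a or b (never raises either), so fill the grid row by row in increasing a, and left to right within a row: each cell's successors are then already labelled.
      b=0  b=1  b=2  b=3
a=0:    L    L    L    L
a=1:    L    W    W    W
a=2:    L    W    L    L
a=3:    W    W    W    W
a=4:    W    L    L    L
a=5:    W    L    W    W
Cells with no legal move (terminal, hence L): (0,0), (0,1), (0,2), (0,3), (1,0), (2,0).
The remaining L cells, each justified by listing all of its moves:
(2,2): →(1,1)(W) only, which is W, so L
(2,3): →(1,2)(W) only, which is W, so L
(4,1): →(1,1)(W), (3,0)(W) — all W, so L
(4,2): →(1,2)(W), (3,1)(W) — all W, so L
(4,3): →(1,3)(W), (3,2)(W) — all W, so L
(5,1): →(2,1)(W), (4,0)(W) — all W, so L
Every other cell has at least one move into one of the L cells above, so it is W.
From (5,3), the L positions reachable in one move are: (2,3), (4,2). Any move reaching one of these is winning.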